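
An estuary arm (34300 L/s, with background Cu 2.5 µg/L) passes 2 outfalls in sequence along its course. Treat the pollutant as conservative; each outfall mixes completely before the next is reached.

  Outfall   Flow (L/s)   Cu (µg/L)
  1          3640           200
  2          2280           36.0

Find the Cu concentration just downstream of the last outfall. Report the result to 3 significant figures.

22.3 µg/L

Below outfall 1: Q → 37940 L/s, C = (34300·2.500 + 3640·200.0)/37940 = 21.45 µg/L.
Below outfall 2: Q → 40220 L/s, C = (37940·21.45 + 2280·36.00)/40220 = 22.27 µg/L.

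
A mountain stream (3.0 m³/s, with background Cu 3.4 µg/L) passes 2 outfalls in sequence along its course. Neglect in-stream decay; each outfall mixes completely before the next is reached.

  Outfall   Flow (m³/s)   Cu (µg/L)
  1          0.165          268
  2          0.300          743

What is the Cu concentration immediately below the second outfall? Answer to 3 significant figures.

80.0 µg/L

Below outfall 1: Q → 3.165 m³/s, C = (3.000·3.400 + 0.1650·268.0)/3.165 = 17.19 µg/L.
Below outfall 2: Q → 3.465 m³/s, C = (3.165·17.19 + 0.3000·743.0)/3.465 = 80.03 µg/L.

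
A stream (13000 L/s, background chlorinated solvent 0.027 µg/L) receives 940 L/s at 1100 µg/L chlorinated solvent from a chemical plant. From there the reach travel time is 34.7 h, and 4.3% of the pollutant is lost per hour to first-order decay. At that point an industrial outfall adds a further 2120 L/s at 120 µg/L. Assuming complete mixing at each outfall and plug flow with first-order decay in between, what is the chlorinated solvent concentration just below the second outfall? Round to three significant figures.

29.9 µg/L

Mixed concentration C = ΣQC/ΣQ = (13000·0.02700 + 940.0·1100) / 13940 = 1034000/13940 = 74.20 µg/L; combined flow 13940 L/s.
4.3%/h lost → k = −ln(1 − 0.043) = 0.04395 h⁻¹.
Decay over the reach: 74.20·exp(−kt) = 74.20·0.2176 = 16.15 µg/L.
At the second outfall, C = (13940·16.15 + 2120·120.0) / (13940 + 2120) = 29.85 µg/L.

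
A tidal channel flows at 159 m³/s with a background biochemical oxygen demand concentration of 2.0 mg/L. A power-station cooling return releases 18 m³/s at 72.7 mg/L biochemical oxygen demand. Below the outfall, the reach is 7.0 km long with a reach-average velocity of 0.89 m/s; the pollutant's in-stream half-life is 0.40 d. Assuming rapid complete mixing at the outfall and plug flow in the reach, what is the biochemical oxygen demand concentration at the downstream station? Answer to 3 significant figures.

7.85 mg/L

Mass balance: C = (159.0·2.000 + 18.00·72.70) / 177.0 = 1627/177.0 = 9.190 mg/L.
Travel time t = 7.0·1000 / 0.89 = 7865 s = 2.185 h.
Half-life 0.40 d → k = ln 2 / 0.40 = 1.733 d⁻¹.
Decay over the reach: 9.190·exp(−kt) = 9.190·0.8541 = 7.849 mg/L.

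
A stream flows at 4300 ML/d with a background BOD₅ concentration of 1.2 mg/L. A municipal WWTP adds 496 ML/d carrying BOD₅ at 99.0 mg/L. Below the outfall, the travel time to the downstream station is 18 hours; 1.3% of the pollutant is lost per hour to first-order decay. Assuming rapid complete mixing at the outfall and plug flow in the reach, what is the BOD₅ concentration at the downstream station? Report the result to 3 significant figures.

Mass balance: C = (4300·1.200 + 496.0·99.00) / 4796 = 54260/4796 = 11.31 mg/L.
1.3%/h lost → k = −ln(1 − 0.013) = 0.01309 h⁻¹.
First-order decay: C = 11.31·exp(−k·t) = 11.31·0.7901 = 8.940 mg/L.

8.94 mg/L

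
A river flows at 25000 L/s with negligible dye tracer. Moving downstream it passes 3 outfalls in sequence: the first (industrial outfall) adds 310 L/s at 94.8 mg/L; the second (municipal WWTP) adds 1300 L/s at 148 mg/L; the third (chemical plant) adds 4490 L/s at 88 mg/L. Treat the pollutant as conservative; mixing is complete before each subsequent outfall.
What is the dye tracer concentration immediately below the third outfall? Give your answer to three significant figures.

After outfall 1: Q = 25000 + 310.0 = 25310 L/s; C = (25000·0 + 310.0·94.80)/25310 = 1.161 mg/L.
After outfall 2: Q = 25310 + 1300 = 26610 L/s; C = (25310·1.161 + 1300·148.0)/26610 = 8.335 mg/L.
After outfall 3: Q = 26610 + 4490 = 31100 L/s; C = (26610·8.335 + 4490·88.00)/31100 = 19.84 mg/L.

19.8 mg/L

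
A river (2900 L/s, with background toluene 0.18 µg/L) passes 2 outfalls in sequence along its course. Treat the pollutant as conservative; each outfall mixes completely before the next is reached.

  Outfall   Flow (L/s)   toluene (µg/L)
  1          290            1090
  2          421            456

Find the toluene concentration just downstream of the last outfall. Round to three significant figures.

After outfall 1: Q = 2900 + 290.0 = 3190 L/s; C = (2900·0.1800 + 290.0·1090)/3190 = 99.25 µg/L.
After outfall 2: Q = 3190 + 421.0 = 3611 L/s; C = (3190·99.25 + 421.0·456.0)/3611 = 140.8 µg/L.

141 µg/L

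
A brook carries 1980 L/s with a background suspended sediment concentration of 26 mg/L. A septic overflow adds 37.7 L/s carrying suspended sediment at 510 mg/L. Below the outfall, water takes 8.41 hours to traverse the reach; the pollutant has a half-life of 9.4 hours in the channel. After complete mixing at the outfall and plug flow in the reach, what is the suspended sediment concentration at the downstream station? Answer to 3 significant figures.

Flow-weighted average: C = (1980·26.00 + 37.70·510.0) / 2018 = 70710/2018 = 35.04 mg/L.
Half-life 9.4 h → k = ln 2 / 9.4 = 0.07374 h⁻¹ = 1.770 d⁻¹.
First-order decay: C = 35.04·exp(−k·t) = 35.04·0.5379 = 18.85 mg/L.

18.8 mg/L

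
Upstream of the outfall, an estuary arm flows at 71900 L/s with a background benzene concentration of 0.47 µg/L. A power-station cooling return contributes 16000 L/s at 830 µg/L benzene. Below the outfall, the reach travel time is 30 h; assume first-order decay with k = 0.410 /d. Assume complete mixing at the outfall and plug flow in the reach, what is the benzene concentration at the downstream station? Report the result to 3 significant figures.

After mixing, C = (71900·0.4700 + 16000·830.0) / 87900 = 13310000/87900 = 151.5 µg/L.
Applying C = C₀e^(−kt): 151.5 × 0.5990 = 90.73 µg/L.

90.7 µg/L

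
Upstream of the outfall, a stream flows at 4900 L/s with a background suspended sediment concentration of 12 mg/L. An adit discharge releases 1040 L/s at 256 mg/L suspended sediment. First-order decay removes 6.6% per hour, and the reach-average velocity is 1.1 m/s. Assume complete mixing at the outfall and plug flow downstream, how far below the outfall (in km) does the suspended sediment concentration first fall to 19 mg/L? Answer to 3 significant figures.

Flow-weighted average: C = (4900·12.00 + 1040·256.0) / 5940 = 325000/5940 = 54.72 mg/L.
6.6%/h lost → k = −ln(1 − 0.066) = 0.06828 h⁻¹.
Set 54.72·exp(−k·t) = 19 → t = ln(54.72/19)/k = 55770 s = 15.49 h.
Distance = v·t = 1.1·55770 = 61350 m = 61.35 km.

61.3 km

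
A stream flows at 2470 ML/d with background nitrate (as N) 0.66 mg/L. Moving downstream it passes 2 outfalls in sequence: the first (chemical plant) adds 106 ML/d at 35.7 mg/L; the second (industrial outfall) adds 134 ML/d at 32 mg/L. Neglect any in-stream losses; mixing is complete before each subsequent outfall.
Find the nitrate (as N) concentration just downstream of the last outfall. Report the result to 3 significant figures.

Below outfall 1: Q → 2576 ML/d, C = (2470·0.6600 + 106.0·35.70)/2576 = 2.102 mg/L.
Below outfall 2: Q → 2710 ML/d, C = (2576·2.102 + 134.0·32.00)/2710 = 3.580 mg/L.

3.58 mg/L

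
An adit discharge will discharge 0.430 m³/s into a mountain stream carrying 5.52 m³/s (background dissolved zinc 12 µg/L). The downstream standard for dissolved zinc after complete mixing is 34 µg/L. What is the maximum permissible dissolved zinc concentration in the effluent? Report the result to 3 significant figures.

316 µg/L

At the limit, (Qr·Cr + Qe·Cₑ)/(Qr + Qe) = 34:
Cₑ = (5.950·34 − 5.520·12.00) / 0.4300 = 316.4 µg/L.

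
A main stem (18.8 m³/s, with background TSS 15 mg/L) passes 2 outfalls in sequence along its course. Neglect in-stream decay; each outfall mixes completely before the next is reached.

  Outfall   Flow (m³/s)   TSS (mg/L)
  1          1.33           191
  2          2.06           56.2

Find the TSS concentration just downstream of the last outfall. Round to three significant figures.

29.4 mg/L

After outfall 1: Q = 18.80 + 1.330 = 20.13 m³/s; C = (18.80·15.00 + 1.330·191.0)/20.13 = 26.63 mg/L.
After outfall 2: Q = 20.13 + 2.060 = 22.19 m³/s; C = (20.13·26.63 + 2.060·56.20)/22.19 = 29.37 mg/L.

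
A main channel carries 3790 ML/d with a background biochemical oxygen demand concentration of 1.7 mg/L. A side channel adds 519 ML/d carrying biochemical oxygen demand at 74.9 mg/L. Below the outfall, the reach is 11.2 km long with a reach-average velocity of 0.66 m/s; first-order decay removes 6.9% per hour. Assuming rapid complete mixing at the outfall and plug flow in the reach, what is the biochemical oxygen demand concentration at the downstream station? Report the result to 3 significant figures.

Flow-weighted average: C = (3790·1.700 + 519.0·74.90) / 4309 = 45320/4309 = 10.52 mg/L.
Travel time t = 11.2·1000 / 0.66 = 16970 s = 4.714 h.
6.9%/h lost → k = −ln(1 − 0.069) = 0.07150 h⁻¹.
Decay over the reach: 10.52·exp(−kt) = 10.52·0.7139 = 7.508 mg/L.

7.51 mg/L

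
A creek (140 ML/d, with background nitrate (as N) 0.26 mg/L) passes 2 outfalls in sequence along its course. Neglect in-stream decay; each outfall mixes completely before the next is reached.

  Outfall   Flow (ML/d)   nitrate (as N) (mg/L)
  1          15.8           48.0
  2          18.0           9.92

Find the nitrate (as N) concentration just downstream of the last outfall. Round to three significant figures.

5.60 mg/L

After outfall 1: Q = 140.0 + 15.80 = 155.8 ML/d; C = (140.0·0.2600 + 15.80·48.00)/155.8 = 5.101 mg/L.
After outfall 2: Q = 155.8 + 18.00 = 173.8 ML/d; C = (155.8·5.101 + 18.00·9.920)/173.8 = 5.600 mg/L.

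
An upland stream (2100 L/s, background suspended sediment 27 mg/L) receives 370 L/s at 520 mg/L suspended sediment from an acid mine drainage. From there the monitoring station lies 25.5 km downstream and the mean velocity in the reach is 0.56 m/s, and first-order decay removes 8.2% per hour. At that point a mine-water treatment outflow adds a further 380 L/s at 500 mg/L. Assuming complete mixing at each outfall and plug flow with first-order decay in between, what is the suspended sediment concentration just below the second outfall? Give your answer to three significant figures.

96.3 mg/L

Flow-weighted average: C = (2100·27.00 + 370.0·520.0) / 2470 = 249100/2470 = 100.9 mg/L; combined flow 2470 L/s.
Travel time t = 25.5·1000 / 0.56 = 45540 s = 12.65 h.
8.2%/h lost → k = −ln(1 − 0.082) = 0.08556 h⁻¹.
After decay, C = 100.9 × e^(−kt) = 100.9 × 0.3388 = 34.17 mg/L.
Second outfall: C = (2470·34.17 + 380.0·500.0)/2850 = 96.28 mg/L.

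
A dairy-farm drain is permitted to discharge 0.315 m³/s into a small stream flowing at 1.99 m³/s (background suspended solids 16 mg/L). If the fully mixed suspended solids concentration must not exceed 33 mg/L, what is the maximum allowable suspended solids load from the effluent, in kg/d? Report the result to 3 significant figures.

3820 kg/d

Mass balance at the limit: 1.990·16.00 + 0.3150·Cₑ = 2.305·33 → Cₑ = 140.4 mg/L.
Load = 0.3150 m³/s × 140.4 g/m³ × 86 400 s/d = 3821 kg/d.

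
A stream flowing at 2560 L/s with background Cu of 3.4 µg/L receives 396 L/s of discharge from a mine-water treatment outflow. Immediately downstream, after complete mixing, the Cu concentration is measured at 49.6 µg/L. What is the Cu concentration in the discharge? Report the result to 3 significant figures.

Mass balance: 2560·3.400 + 396.0·Cₑ = 2956·49.60
→ Cₑ = (2956·49.60 − 2560·3.400) / 396.0 = 348.3 µg/L.

348 µg/L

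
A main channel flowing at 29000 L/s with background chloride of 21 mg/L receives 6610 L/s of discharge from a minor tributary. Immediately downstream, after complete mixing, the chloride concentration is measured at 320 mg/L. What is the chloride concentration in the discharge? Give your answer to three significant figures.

1630 mg/L

Mass balance: 29000·21.00 + 6610·Cₑ = 35610·320.0
→ Cₑ = (35610·320.0 − 29000·21.00) / 6610 = 1632 mg/L.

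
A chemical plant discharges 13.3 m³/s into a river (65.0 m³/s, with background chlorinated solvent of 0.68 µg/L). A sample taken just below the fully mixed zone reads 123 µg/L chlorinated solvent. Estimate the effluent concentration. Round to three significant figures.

Mass balance: 65.00·0.6800 + 13.30·Cₑ = 78.30·123.0
→ Cₑ = (78.30·123.0 − 65.00·0.6800) / 13.30 = 720.8 µg/L.

721 µg/L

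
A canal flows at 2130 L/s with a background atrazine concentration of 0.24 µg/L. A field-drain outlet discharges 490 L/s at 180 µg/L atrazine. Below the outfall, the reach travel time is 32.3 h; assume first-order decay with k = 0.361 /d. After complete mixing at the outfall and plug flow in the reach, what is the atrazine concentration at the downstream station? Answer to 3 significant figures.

20.8 µg/L

Mixed concentration C = ΣQC/ΣQ = (2130·0.2400 + 490.0·180.0) / 2620 = 88710/2620 = 33.86 µg/L.
Applying C = C₀e^(−kt): 33.86 × 0.6152 = 20.83 µg/L.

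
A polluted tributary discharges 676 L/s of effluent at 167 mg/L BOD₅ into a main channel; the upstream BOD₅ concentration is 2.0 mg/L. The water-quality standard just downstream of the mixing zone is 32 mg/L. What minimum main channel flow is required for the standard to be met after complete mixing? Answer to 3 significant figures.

3040 L/s

Set C_mix = 32: (Q·2.000 + 676.0·167.0) / (Q + 676.0) = 32
→ Q = 676.0·(167.0 − 32)/(32 − 2.000) = 3042 L/s.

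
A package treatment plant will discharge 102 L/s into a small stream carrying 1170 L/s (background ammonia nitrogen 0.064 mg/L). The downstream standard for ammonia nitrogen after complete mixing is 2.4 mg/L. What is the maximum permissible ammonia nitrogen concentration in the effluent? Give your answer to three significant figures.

29.2 mg/L

At the limit, (Qr·Cr + Qe·Cₑ)/(Qr + Qe) = 2.4:
Cₑ = (1272·2.4 − 1170·0.06400) / 102.0 = 29.20 mg/L.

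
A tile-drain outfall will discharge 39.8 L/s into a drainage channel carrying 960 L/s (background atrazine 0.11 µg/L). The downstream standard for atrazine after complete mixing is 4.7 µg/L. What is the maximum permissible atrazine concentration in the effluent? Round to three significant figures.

At the limit, (Qr·Cr + Qe·Cₑ)/(Qr + Qe) = 4.7:
Cₑ = (999.8·4.7 − 960.0·0.1100) / 39.80 = 115.4 µg/L.

115 µg/L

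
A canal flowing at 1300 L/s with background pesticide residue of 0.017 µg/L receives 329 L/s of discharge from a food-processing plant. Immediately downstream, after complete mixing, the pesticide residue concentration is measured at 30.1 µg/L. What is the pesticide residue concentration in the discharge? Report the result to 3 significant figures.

149 µg/L

Mass balance: 1300·0.01700 + 329.0·Cₑ = 1629·30.10
→ Cₑ = (1629·30.10 − 1300·0.01700) / 329.0 = 149.0 µg/L.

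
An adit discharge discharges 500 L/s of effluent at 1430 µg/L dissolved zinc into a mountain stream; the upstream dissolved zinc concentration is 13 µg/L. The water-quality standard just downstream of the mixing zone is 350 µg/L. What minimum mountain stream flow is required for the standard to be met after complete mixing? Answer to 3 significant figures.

1600 L/s

Set C_mix = 350: (Q·13.00 + 500.0·1430) / (Q + 500.0) = 350
→ Q = 500.0·(1430 − 350)/(350 − 13.00) = 1602 L/s.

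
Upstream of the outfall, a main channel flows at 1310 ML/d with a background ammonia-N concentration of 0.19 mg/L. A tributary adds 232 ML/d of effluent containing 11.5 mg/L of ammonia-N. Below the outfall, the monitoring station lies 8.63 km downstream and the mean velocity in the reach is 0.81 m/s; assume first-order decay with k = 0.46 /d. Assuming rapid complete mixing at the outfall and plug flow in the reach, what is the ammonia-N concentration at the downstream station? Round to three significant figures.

1.79 mg/L

Mass balance: C = (1310·0.1900 + 232.0·11.50) / 1542 = 2917/1542 = 1.892 mg/L.
Travel time t = 8.63·1000 / 0.81 = 10650 s = 2.960 h.
Applying C = C₀e^(−kt): 1.892 × 0.9449 = 1.787 mg/L.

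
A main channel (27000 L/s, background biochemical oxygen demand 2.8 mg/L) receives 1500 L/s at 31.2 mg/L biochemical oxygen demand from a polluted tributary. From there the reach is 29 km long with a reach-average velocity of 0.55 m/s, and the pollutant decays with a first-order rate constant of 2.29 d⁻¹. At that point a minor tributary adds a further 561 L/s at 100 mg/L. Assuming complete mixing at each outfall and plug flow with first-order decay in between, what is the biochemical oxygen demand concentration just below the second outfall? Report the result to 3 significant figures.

Mass balance: C = (27000·2.800 + 1500·31.20) / 28500 = 122400/28500 = 4.295 mg/L; combined flow 28500 L/s.
Travel time t = 29·1000 / 0.55 = 52730 s = 14.65 h.
Decay over the reach: 4.295·exp(−kt) = 4.295·0.2472 = 1.062 mg/L.
Second outfall: C = (28500·1.062 + 561.0·100.0)/29060 = 2.972 mg/L.

2.97 mg/L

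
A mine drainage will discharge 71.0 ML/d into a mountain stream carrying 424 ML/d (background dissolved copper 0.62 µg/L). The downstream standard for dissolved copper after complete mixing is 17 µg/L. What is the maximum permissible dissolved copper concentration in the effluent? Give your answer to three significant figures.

At the limit, (Qr·Cr + Qe·Cₑ)/(Qr + Qe) = 17:
Cₑ = (495.0·17 − 424.0·0.6200) / 71.00 = 114.8 µg/L.

115 µg/L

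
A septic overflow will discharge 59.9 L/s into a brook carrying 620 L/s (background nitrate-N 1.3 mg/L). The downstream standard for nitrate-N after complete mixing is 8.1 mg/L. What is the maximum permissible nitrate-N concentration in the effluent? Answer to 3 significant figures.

At the limit, (Qr·Cr + Qe·Cₑ)/(Qr + Qe) = 8.1:
Cₑ = (679.9·8.1 − 620.0·1.300) / 59.90 = 78.48 mg/L.

78.5 mg/L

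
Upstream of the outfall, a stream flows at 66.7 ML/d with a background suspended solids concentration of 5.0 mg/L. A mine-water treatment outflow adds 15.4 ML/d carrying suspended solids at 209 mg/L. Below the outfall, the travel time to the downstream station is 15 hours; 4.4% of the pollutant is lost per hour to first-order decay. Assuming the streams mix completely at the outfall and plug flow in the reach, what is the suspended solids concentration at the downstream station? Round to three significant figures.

22.0 mg/L

After mixing, C = (66.70·5.000 + 15.40·209.0) / 82.10 = 3552/82.10 = 43.27 mg/L.
4.4%/h lost → k = −ln(1 − 0.044) = 0.04500 h⁻¹.
After decay, C = 43.27 × e^(−kt) = 43.27 × 0.5092 = 22.03 mg/L.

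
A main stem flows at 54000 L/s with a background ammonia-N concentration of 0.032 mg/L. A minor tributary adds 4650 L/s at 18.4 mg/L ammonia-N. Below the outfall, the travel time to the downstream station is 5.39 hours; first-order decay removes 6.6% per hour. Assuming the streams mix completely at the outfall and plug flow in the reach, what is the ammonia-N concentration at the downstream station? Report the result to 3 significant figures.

Mixed concentration C = ΣQC/ΣQ = (54000·0.03200 + 4650·18.40) / 58650 = 87290/58650 = 1.488 mg/L.
6.6%/h lost → k = −ln(1 − 0.066) = 0.06828 h⁻¹.
Applying C = C₀e^(−kt): 1.488 × 0.6921 = 1.030 mg/L.

1.03 mg/L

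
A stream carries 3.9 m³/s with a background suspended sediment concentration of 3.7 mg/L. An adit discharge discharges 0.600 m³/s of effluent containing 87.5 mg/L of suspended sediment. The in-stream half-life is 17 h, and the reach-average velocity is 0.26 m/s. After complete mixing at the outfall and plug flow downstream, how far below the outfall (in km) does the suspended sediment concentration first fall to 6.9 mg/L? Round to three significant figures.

17.6 km

Flow-weighted average: C = (3.900·3.700 + 0.6000·87.50) / 4.500 = 66.93/4.500 = 14.87 mg/L.
Half-life 17 h → k = ln 2 / 17 = 0.04077 h⁻¹ = 0.9786 d⁻¹.
Set 14.87·exp(−k·t) = 6.9 → t = ln(14.87/6.9)/k = 67810 s = 18.84 h.
Distance = v·t = 0.26·67810 = 17630 m = 17.63 km.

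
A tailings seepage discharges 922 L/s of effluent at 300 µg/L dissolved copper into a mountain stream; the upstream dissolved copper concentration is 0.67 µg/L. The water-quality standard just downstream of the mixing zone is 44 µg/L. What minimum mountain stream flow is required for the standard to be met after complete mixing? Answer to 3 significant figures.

5450 L/s

Set C_mix = 44: (Q·0.6700 + 922.0·300.0) / (Q + 922.0) = 44
→ Q = 922.0·(300.0 − 44)/(44 − 0.6700) = 5447 L/s.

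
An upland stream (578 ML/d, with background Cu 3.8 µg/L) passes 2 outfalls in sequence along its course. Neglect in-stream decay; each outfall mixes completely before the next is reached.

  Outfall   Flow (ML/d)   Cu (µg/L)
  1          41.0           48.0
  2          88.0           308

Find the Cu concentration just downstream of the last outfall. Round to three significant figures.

44.2 µg/L

Below outfall 1: Q → 619.0 ML/d, C = (578.0·3.800 + 41.00·48.00)/619.0 = 6.728 µg/L.
Below outfall 2: Q → 707.0 ML/d, C = (619.0·6.728 + 88.00·308.0)/707.0 = 44.23 µg/L.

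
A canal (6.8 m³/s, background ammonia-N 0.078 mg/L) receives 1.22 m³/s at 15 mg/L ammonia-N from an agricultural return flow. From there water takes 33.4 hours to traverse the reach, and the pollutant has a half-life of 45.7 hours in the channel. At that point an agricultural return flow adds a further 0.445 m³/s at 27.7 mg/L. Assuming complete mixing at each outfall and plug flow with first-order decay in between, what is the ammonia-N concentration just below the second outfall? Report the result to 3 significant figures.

Conservation of mass: C = (6.800·0.07800 + 1.220·15.00) / 8.020 = 18.83/8.020 = 2.348 mg/L; combined flow 8.020 m³/s.
Half-life 45.7 h → k = ln 2 / 45.7 = 0.01517 h⁻¹ = 0.3640 d⁻¹.
After decay, C = 2.348 × e^(−kt) = 2.348 × 0.6025 = 1.415 mg/L.
At the second outfall, C = (8.020·1.415 + 0.4450·27.70) / (8.020 + 0.4450) = 2.797 mg/L.

2.80 mg/L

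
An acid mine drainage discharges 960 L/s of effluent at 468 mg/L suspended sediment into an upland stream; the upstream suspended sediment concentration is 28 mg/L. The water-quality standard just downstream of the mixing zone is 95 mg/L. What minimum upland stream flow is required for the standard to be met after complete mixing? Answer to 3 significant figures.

5340 L/s

Set C_mix = 95: (Q·28.00 + 960.0·468.0) / (Q + 960.0) = 95
→ Q = 960.0·(468.0 − 95)/(95 − 28.00) = 5344 L/s.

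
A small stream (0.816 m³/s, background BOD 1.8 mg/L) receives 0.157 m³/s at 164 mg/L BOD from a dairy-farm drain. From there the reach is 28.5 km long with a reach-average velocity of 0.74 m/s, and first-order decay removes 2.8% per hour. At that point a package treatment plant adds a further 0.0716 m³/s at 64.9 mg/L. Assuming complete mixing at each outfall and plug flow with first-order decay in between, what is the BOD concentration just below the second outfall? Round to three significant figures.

Flow-weighted average: C = (0.8160·1.800 + 0.1570·164.0) / 0.9730 = 27.22/0.9730 = 27.97 mg/L; combined flow 0.9730 m³/s.
Travel time t = 28.5·1000 / 0.74 = 38510 s = 10.70 h.
2.8%/h lost → k = −ln(1 − 0.028) = 0.02840 h⁻¹.
After decay, C = 27.97 × e^(−kt) = 27.97 × 0.7380 = 20.64 mg/L.
Second outfall: C = (0.9730·20.64 + 0.07160·64.90)/1.045 = 23.68 mg/L.

23.7 mg/L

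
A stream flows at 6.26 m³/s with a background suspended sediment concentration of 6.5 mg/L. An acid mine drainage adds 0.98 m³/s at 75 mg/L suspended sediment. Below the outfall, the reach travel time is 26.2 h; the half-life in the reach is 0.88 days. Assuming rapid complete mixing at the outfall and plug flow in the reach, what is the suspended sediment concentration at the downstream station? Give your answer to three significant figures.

Mass balance: C = (6.260·6.500 + 0.9800·75.00) / 7.240 = 114.2/7.240 = 15.77 mg/L.
Half-life 0.88 d → k = ln 2 / 0.88 = 0.7877 d⁻¹.
Applying C = C₀e^(−kt): 15.77 × 0.4232 = 6.675 mg/L.

6.68 mg/L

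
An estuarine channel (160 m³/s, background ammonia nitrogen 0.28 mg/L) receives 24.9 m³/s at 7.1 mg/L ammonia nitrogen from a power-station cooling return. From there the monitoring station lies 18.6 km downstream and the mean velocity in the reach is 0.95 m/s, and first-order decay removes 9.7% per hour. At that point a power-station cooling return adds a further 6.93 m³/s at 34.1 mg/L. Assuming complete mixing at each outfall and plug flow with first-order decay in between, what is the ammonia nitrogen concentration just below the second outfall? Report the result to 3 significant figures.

Mixed concentration C = ΣQC/ΣQ = (160.0·0.2800 + 24.90·7.100) / 184.9 = 221.6/184.9 = 1.198 mg/L; combined flow 184.9 m³/s.
Travel time t = 18.6·1000 / 0.95 = 19580 s = 5.439 h.
9.7%/h lost → k = −ln(1 − 0.097) = 0.1020 h⁻¹.
After decay, C = 1.198 × e^(−kt) = 1.198 × 0.5741 = 0.6880 mg/L.
At the second outfall, C = (184.9·0.6880 + 6.930·34.10) / (184.9 + 6.930) = 1.895 mg/L.

1.90 mg/L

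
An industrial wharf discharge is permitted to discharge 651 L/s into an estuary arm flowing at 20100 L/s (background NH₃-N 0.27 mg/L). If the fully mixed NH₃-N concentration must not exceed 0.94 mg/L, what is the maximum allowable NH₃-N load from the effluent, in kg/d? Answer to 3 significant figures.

1220 kg/d

Mass balance at the limit: 20100·0.2700 + 651.0·Cₑ = 20750·0.94 → Cₑ = 21.63 mg/L.
651.0 L/s = 0.6510 m³/s. Load = 0.6510 m³/s × 21.63 g/m³ × 86 400 s/d = 1216 kg/d.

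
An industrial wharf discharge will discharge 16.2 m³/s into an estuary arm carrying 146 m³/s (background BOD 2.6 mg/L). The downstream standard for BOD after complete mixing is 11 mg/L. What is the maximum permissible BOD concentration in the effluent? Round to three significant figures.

86.7 mg/L

At the limit, (Qr·Cr + Qe·Cₑ)/(Qr + Qe) = 11:
Cₑ = (162.2·11 − 146.0·2.600) / 16.20 = 86.70 mg/L.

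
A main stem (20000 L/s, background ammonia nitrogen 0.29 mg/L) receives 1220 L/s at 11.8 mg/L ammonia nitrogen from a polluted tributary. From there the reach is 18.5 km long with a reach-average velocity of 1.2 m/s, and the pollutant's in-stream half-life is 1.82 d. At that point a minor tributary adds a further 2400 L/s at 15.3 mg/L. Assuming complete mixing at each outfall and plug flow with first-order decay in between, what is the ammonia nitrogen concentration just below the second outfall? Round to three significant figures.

2.35 mg/L

After mixing, C = (20000·0.2900 + 1220·11.80) / 21220 = 20200/21220 = 0.9517 mg/L; combined flow 21220 L/s.
Travel time t = 18.5·1000 / 1.2 = 15420 s = 4.282 h.
Half-life 1.82 d → k = ln 2 / 1.82 = 0.3809 d⁻¹.
First-order decay: C = 0.9517·exp(−k·t) = 0.9517·0.9343 = 0.8892 mg/L.
At the second outfall, C = (21220·0.8892 + 2400·15.30) / (21220 + 2400) = 2.353 mg/L.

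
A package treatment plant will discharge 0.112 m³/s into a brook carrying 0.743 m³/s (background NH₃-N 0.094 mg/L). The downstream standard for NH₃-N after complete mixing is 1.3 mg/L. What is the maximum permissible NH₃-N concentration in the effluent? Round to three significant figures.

At the limit, (Qr·Cr + Qe·Cₑ)/(Qr + Qe) = 1.3:
Cₑ = (0.8550·1.3 − 0.7430·0.09400) / 0.1120 = 9.301 mg/L.

9.30 mg/L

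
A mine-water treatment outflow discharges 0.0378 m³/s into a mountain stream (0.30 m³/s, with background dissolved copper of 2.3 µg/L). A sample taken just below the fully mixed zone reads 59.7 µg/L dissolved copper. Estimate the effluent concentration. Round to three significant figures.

515 µg/L

Mass balance: 0.3000·2.300 + 0.03780·Cₑ = 0.3378·59.70
→ Cₑ = (0.3378·59.70 − 0.3000·2.300) / 0.03780 = 515.3 µg/L.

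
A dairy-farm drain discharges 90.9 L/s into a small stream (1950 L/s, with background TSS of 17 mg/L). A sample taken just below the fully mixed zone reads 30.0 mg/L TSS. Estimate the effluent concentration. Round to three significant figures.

Mass balance: 1950·17.00 + 90.90·Cₑ = 2041·30.00
→ Cₑ = (2041·30.00 − 1950·17.00) / 90.90 = 308.9 mg/L.

309 mg/L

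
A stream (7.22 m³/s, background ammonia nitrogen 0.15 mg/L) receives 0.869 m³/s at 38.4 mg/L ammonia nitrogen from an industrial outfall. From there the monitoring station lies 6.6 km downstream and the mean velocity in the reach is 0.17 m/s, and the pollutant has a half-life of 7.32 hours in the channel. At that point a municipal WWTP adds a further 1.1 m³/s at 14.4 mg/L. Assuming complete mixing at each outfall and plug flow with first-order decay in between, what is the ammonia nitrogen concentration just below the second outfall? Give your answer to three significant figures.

3.07 mg/L

Mass balance: C = (7.220·0.1500 + 0.8690·38.40) / 8.089 = 34.45/8.089 = 4.259 mg/L; combined flow 8.089 m³/s.
Travel time t = 6.6·1000 / 0.17 = 38820 s = 10.78 h.
Half-life 7.32 h → k = ln 2 / 7.32 = 0.09469 h⁻¹ = 2.273 d⁻¹.
Applying C = C₀e^(−kt): 4.259 × 0.3602 = 1.534 mg/L.
Second outfall: C = (8.089·1.534 + 1.100·14.40)/9.189 = 3.074 mg/L.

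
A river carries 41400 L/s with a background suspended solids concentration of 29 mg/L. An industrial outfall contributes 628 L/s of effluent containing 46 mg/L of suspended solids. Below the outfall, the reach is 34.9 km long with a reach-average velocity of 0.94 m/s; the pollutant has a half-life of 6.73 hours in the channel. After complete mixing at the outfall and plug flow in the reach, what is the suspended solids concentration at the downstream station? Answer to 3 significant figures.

10.1 mg/L

Conservation of mass: C = (41400·29.00 + 628.0·46.00) / 42030 = 1229000/42030 = 29.25 mg/L.
Travel time t = 34.9·1000 / 0.94 = 37130 s = 10.31 h.
Half-life 6.73 h → k = ln 2 / 6.73 = 0.1030 h⁻¹ = 2.472 d⁻¹.
Applying C = C₀e^(−kt): 29.25 × 0.3457 = 10.11 mg/L.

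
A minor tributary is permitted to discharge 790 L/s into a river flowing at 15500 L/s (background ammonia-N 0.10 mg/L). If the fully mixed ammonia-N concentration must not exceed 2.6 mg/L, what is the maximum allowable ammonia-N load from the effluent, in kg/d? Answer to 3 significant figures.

Mass balance at the limit: 15500·0.1000 + 790.0·Cₑ = 16290·2.6 → Cₑ = 51.65 mg/L.
790.0 L/s = 0.7900 m³/s. Load = 0.7900 m³/s × 51.65 g/m³ × 86 400 s/d = 3525 kg/d.

3530 kg/d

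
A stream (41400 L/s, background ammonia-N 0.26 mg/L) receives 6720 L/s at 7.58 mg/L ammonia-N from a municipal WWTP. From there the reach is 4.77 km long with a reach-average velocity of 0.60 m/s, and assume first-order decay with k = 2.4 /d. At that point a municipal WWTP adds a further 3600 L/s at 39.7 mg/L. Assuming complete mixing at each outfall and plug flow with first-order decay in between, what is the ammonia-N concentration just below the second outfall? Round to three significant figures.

3.72 mg/L

Flow-weighted average: C = (41400·0.2600 + 6720·7.580) / 48120 = 61700/48120 = 1.282 mg/L; combined flow 48120 L/s.
Travel time t = 4.77·1000 / 0.60 = 7950 s = 2.208 h.
Applying C = C₀e^(−kt): 1.282 × 0.8019 = 1.028 mg/L.
Second outfall: C = (48120·1.028 + 3600·39.70)/51720 = 3.720 mg/L.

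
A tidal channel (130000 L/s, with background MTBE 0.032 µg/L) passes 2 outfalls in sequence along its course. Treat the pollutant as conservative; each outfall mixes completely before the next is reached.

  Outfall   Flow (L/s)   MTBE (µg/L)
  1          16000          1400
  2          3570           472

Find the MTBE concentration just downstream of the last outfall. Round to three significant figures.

After outfall 1: Q = 130000 + 16000 = 146000 L/s; C = (130000·0.03200 + 16000·1400)/146000 = 153.5 µg/L.
After outfall 2: Q = 146000 + 3570 = 149600 L/s; C = (146000·153.5 + 3570·472.0)/149600 = 161.1 µg/L.

161 µg/L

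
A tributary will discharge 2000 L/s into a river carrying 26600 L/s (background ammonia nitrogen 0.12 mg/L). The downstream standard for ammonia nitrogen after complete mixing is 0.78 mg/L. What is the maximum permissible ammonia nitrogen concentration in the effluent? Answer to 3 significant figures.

9.56 mg/L

At the limit, (Qr·Cr + Qe·Cₑ)/(Qr + Qe) = 0.78:
Cₑ = (28600·0.78 − 26600·0.1200) / 2000 = 9.558 mg/L.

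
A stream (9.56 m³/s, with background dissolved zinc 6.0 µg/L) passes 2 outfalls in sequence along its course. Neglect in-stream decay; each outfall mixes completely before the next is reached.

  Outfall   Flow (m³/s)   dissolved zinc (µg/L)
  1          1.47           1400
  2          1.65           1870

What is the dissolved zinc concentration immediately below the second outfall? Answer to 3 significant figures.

410 µg/L

Outfall 1: combined Q = 11.03 m³/s; C = (9.560·6.000 + 1.470·1400)/11.03 = 191.8 µg/L.
Outfall 2: combined Q = 12.68 m³/s; C = (11.03·191.8 + 1.650·1870)/12.68 = 410.2 µg/L.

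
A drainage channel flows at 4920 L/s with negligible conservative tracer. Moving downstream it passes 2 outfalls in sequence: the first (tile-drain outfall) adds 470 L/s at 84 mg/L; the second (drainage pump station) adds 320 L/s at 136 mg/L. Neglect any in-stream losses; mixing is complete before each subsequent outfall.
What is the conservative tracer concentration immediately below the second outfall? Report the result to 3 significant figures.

14.5 mg/L

Below outfall 1: Q → 5390 L/s, C = (4920·0 + 470.0·84.00)/5390 = 7.325 mg/L.
Below outfall 2: Q → 5710 L/s, C = (5390·7.325 + 320.0·136.0)/5710 = 14.54 mg/L.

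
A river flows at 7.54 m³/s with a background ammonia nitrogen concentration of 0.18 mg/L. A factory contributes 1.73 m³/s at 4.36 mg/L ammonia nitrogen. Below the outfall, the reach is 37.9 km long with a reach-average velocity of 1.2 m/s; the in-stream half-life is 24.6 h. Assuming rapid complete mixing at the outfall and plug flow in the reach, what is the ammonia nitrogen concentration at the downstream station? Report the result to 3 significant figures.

0.750 mg/L

Flow-weighted average: C = (7.540·0.1800 + 1.730·4.360) / 9.270 = 8.900/9.270 = 0.9601 mg/L.
Travel time t = 37.9·1000 / 1.2 = 31580 s = 8.773 h.
Half-life 24.6 h → k = ln 2 / 24.6 = 0.02818 h⁻¹ = 0.6762 d⁻¹.
After decay, C = 0.9601 × e^(−kt) = 0.9601 × 0.7810 = 0.7498 mg/L.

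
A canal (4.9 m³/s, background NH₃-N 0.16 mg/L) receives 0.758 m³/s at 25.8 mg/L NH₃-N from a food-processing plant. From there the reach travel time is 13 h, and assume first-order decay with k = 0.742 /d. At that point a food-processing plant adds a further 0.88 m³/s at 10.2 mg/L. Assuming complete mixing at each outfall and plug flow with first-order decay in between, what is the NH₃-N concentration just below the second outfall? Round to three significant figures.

After mixing, C = (4.900·0.1600 + 0.7580·25.80) / 5.658 = 20.34/5.658 = 3.595 mg/L; combined flow 5.658 m³/s.
Decay over the reach: 3.595·exp(−kt) = 3.595·0.6690 = 2.405 mg/L.
Second outfall: C = (5.658·2.405 + 0.8800·10.20)/6.538 = 3.454 mg/L.

3.45 mg/L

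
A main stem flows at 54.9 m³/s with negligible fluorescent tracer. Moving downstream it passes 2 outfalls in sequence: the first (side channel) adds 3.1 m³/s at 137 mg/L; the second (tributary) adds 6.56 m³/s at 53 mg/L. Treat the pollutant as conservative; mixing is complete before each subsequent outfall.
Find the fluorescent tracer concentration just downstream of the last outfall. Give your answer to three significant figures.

Below outfall 1: Q → 58.00 m³/s, C = (54.90·0 + 3.100·137.0)/58.00 = 7.322 mg/L.
Below outfall 2: Q → 64.56 m³/s, C = (58.00·7.322 + 6.560·53.00)/64.56 = 11.96 mg/L.

12.0 mg/L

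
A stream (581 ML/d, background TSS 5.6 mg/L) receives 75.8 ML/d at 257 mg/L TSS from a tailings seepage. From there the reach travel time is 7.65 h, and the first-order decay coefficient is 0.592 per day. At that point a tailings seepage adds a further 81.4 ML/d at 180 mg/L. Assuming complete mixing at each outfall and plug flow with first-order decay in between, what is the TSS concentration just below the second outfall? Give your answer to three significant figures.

Mass balance: C = (581.0·5.600 + 75.80·257.0) / 656.8 = 22730/656.8 = 34.61 mg/L; combined flow 656.8 ML/d.
First-order decay: C = 34.61·exp(−k·t) = 34.61·0.8280 = 28.66 mg/L.
Second outfall: C = (656.8·28.66 + 81.40·180.0)/738.2 = 45.35 mg/L.

45.3 mg/L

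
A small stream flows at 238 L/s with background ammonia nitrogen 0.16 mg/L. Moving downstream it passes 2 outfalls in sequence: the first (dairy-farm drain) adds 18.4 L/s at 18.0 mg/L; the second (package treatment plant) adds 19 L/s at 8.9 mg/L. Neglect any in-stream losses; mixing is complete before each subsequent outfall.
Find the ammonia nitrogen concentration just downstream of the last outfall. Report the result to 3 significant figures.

1.95 mg/L

Below outfall 1: Q → 256.4 L/s, C = (238.0·0.1600 + 18.40·18.00)/256.4 = 1.440 mg/L.
Below outfall 2: Q → 275.4 L/s, C = (256.4·1.440 + 19.00·8.900)/275.4 = 1.955 mg/L.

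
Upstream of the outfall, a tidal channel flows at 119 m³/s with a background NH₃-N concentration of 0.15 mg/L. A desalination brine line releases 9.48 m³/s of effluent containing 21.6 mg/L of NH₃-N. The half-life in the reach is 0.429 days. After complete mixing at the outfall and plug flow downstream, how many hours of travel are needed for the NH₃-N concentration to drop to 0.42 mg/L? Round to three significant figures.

Flow-weighted average: C = (119.0·0.1500 + 9.480·21.60) / 128.5 = 222.6/128.5 = 1.733 mg/L.
Half-life 0.429 d → k = ln 2 / 0.429 = 1.616 d⁻¹.
1.733·exp(−k·t) = 0.42 → t = ln(1.733/0.42)/k = 75780 s = 21.05 h.

21.1 h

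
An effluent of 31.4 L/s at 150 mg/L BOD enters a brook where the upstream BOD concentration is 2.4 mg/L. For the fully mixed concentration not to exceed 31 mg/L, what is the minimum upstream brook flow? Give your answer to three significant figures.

131 L/s

Set C_mix = 31: (Q·2.400 + 31.40·150.0) / (Q + 31.40) = 31
→ Q = 31.40·(150.0 − 31)/(31 − 2.400) = 130.7 L/s.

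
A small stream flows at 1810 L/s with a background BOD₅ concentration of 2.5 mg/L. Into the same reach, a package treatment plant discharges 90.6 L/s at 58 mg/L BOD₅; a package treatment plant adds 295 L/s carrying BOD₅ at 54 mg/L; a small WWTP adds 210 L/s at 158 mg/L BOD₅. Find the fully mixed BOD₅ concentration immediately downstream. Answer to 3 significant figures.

After mixing, C = (1810·2.500 + 90.60·58.00 + 295.0·54.00 + 210.0·158.0) / 2406 = 58890/2406 = 24.48 mg/L.

24.5 mg/L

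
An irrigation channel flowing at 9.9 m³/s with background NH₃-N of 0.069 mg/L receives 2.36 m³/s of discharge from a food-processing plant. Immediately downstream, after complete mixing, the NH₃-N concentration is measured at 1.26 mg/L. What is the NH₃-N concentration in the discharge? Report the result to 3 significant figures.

6.26 mg/L

Mass balance: 9.900·0.06900 + 2.360·Cₑ = 12.26·1.260
→ Cₑ = (12.26·1.260 − 9.900·0.06900) / 2.360 = 6.256 mg/L.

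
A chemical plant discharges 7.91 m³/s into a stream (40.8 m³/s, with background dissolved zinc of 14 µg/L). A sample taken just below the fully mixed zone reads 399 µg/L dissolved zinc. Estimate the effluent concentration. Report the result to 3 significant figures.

2380 µg/L

Mass balance: 40.80·14.00 + 7.910·Cₑ = 48.71·399.0
→ Cₑ = (48.71·399.0 − 40.80·14.00) / 7.910 = 2385 µg/L.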